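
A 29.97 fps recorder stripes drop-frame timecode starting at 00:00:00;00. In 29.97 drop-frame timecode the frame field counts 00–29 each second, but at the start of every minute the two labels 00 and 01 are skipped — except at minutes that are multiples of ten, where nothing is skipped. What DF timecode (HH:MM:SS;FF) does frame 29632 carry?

Each 10-minute DF block holds 10 × 60 × 30 − 9 × 2 = 17982 frames. 29632 ÷ 17982 → 1 full block, remainder 11650.
Within the partial block the first minute is 1800 frames and each further minute 1798, so 6 further minute boundaries passed. Total skipped labels = 18 × 1 + 2 × 6 = 30.
Non-drop label index = 29632 + 30 = 29662; at 30 labels/s that is 00:16:28:22, i.e. DF 00:16:28;22.

00:16:28;22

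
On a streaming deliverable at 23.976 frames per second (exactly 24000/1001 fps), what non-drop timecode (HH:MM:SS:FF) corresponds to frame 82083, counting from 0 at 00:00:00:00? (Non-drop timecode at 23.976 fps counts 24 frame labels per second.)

00:57:00:03

82083 ÷ 24 = 3420 full seconds, remainder 3 frames.
3420 s = 0 h 57 min 0 s.
Timecode: 00:57:00:03.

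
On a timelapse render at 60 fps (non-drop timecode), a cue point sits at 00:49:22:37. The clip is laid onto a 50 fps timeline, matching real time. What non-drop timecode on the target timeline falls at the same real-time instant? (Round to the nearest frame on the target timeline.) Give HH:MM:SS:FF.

Source frame index: (0×3600 + 49×60 + 22) × 60 + 37 = 177757.
Real time: 177757 / (60) = 177757/60 s.
Target frame: (177757/60) × (50) = 888785/6 ≈ 148130.833 → 148131.
At 50 labels/s: frame 148131 → 00:49:22:31.

00:49:22:31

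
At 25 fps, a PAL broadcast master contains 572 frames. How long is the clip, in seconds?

22.88 seconds

Running time = 572 / (25) = 22.88 s.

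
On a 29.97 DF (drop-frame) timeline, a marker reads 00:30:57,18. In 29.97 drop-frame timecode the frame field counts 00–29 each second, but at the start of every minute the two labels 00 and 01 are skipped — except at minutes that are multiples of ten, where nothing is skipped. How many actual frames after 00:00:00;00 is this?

55674

Complete 10-minute blocks: 3, each 17982 frames → 53946.
Remaining 0 whole minutes in the current block: 0 frames.
Within the current minute: 57 × 30 + 18 = 1728. Total = 53946 + 0 + 1728 = 55674.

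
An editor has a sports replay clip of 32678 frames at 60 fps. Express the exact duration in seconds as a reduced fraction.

16339/30 seconds

Running time = 32678 ÷ (60) = 32678 × 1/60 = 16339/30 s.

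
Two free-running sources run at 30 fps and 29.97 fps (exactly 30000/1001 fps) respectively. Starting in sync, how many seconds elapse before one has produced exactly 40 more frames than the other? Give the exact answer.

The gap grows by |30000/1001 − 30| = 30/1001 frames per second.
Time for a 40-frame gap: 40 ÷ (30/1001) = 4004/3 s.

4004/3 seconds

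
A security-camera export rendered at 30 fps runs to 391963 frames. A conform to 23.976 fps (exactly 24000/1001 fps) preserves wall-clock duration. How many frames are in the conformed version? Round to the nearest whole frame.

313257 frames

Frames at target rate = 391963 × (24000/1001) / (30) = 2192800/7 ≈ 313257.143.
Nearest whole frame: 313257.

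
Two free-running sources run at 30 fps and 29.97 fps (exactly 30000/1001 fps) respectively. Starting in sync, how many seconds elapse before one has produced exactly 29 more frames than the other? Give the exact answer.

29029/30 seconds

The gap grows by |30000/1001 − 30| = 30/1001 frames per second.
Time for a 29-frame gap: 29 ÷ (30/1001) = 29029/30 s.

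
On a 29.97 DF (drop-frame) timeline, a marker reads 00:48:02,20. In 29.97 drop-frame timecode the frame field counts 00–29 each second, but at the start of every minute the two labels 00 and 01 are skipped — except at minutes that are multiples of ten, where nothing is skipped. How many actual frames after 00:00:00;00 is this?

As if non-drop at 30 labels/s: (0 × 3600 + 48 × 60 + 2) × 30 + 20 = 86480.
Minute boundaries passed: 48; those not divisible by 10: 48 − 4 = 44; dropped labels = 2 × 44 = 88.
Actual frame index = 86480 − 88 = 86392.

86392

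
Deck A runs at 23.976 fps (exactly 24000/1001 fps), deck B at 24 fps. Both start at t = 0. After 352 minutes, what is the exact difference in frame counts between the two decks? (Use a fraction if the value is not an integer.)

352 min = 21120 s.
A emits 24000/1001 × 21120 = 46080000/91 frames; B emits 24 × 21120 = 506880.
Difference = 46080/91 frames (≈ 506.3736); B is ahead of A.

46080/91 frames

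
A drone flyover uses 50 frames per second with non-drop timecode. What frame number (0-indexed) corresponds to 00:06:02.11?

Total seconds to the label: (0 × 3600 + 6 × 60 + 2) = 362.
Frame index = 362 × 50 + 11 = 18111.

frame 18111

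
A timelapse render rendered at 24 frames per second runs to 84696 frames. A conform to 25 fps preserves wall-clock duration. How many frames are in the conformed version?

Target frames = source frames × (target rate / source rate) = 84696 × (25)/(24) = 84696 × 25/24 = 88225.

88225 frames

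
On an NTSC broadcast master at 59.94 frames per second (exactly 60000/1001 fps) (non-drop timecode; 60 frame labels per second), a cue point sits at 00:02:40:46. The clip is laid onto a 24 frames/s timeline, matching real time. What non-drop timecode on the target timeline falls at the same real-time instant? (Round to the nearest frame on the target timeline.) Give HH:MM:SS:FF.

00:02:40:22

Source frame index: (0×3600 + 2×60 + 40) × 60 + 46 = 9646.
Real time: 9646 / (60000/1001) = 4827823/30000 s.
Target frame: (4827823/30000) × (24) = 4827823/1250 ≈ 3862.258 → 3862.
At 24 labels/s: frame 3862 → 00:02:40:22.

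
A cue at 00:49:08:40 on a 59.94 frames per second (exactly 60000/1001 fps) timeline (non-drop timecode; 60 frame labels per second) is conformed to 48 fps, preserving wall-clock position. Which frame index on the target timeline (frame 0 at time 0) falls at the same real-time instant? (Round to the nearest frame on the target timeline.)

Source frame index: (0×3600 + 49×60 + 8) × 60 + 40 = 176920.
Real time: 176920 / (60000/1001) = 4427423/1500 s.
Target frame: (4427423/1500) × (48) = 17709692/125 ≈ 141677.536 → 141678.

frame 141678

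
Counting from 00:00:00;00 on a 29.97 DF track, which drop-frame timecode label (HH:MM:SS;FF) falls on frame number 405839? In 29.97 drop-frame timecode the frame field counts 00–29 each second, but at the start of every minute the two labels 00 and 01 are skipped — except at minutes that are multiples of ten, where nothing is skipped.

03:45:41;15

Ten DF minutes hold 17982 frames, so frame 405839 lies in block 22 (frames 395604–413585) with 10235 frames into that block.
The block's first minute is 1800 frames and the rest 1798 each; 10235 frames reaches minute 5, so 22 × 18 + 5 × 2 = 406 labels have been skipped so far.
Adding those back, label number 405839 + 406 = 406245 at 30 labels/s is 13541 s + 15 f = 3 h 45 min 41 s frame 15, i.e. 03:45:41;15.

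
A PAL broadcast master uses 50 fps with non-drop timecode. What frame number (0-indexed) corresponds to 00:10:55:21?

Total seconds to the label: (0 × 3600 + 10 × 60 + 55) = 655.
Frame index = 655 × 50 + 21 = 32771.

32771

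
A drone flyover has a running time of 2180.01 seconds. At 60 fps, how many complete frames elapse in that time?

130800 frames

Frames = 2180.01 × 60 = 654003/5 ≈ 130800.6000.
Complete frames: 130800.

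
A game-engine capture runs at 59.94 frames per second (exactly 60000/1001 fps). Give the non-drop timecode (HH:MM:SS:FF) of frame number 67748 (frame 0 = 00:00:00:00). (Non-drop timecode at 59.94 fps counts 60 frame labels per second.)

67748 ÷ 60 = 1129 full seconds, remainder 8 frames.
1129 s = 0 h 18 min 49 s.
Timecode: 00:18:49:08.

00:18:49:08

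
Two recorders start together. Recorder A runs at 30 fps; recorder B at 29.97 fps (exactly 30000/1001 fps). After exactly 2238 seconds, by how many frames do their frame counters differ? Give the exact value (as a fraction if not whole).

A emits 30 × 2238 = 67140 frames; B emits 30000/1001 × 2238 = 67140000/1001.
Difference = 67140/1001 frames (≈ 67.0729); B is behind A.

67140/1001 frames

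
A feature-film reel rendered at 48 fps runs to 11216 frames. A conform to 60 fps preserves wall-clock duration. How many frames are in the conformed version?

14020 frames

Frames at target rate = 11216 × (60) / (48) = 14020.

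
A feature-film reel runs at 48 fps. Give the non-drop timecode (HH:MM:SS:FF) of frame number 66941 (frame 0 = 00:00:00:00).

66941 ÷ 48 = 1394 full seconds, remainder 29 frames.
1394 s = 0 h 23 min 14 s.
Timecode: 00:23:14:29.

00:23:14:29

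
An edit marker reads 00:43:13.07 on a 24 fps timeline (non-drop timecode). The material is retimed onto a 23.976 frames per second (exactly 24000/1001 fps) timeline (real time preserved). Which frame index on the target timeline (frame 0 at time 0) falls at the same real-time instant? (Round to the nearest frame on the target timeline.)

Source frame index: (0×3600 + 43×60 + 13) × 24 + 7 = 62239.
Real time: 62239 / (24) = 62239/24 s.
Target frame: (62239/24) × (24000/1001) = 62239000/1001 ≈ 62176.823 → 62177.

frame 62177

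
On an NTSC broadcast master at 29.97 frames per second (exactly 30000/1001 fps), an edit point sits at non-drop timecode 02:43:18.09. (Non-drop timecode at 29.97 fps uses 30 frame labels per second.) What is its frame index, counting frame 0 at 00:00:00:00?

Total seconds to the label: (2 × 3600 + 43 × 60 + 18) = 9798.
Frame index = 9798 × 30 + 9 = 293949.

293949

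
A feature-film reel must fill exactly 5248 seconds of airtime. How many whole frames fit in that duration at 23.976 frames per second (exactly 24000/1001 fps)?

Frames = 5248 × 24000/1001 = 125952000/1001 ≈ 125826.1738.
Complete frames: 125826.

125826 frames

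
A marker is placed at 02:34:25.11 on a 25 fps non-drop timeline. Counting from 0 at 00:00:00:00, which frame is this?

frame 231636

Total seconds to the label: (2 × 3600 + 34 × 60 + 25) = 9265.
Frame index = 9265 × 25 + 11 = 231636.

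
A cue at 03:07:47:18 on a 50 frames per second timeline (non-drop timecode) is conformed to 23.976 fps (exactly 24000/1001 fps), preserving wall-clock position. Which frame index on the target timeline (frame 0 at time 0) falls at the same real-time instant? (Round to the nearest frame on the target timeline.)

frame 270146

Source frame index: (3×3600 + 7×60 + 47) × 50 + 18 = 563368.
Real time: 563368 / (50) = 281684/25 s.
Target frame: (281684/25) × (24000/1001) = 20801280/77 ≈ 270146.494 → 270146.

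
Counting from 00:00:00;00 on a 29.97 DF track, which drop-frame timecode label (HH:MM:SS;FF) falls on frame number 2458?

Each 10-minute DF block holds 10 × 60 × 30 − 9 × 2 = 17982 frames. 2458 ÷ 17982 → 0 full blocks, remainder 2458.
Within the partial block the first minute is 1800 frames and each further minute 1798, so 1 further minute boundary passed. Total skipped labels = 18 × 0 + 2 × 1 = 2.
Non-drop label index = 2458 + 2 = 2460; at 30 labels/s that is 00:01:22:00, i.e. DF 00:01:22;00.

00:01:22;00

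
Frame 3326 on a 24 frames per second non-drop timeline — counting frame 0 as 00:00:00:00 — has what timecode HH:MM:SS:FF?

3326 ÷ 24 = 138 full seconds, remainder 14 frames.
138 s = 0 h 2 min 18 s.
Timecode: 00:02:18:14.

00:02:18:14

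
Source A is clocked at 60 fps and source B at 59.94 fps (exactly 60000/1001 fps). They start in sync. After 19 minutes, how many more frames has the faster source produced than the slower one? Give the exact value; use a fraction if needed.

19 min = 1140 s.
A emits 60 × 1140 = 68400 frames; B emits 60000/1001 × 1140 = 68400000/1001.
Difference = 68400/1001 frames (≈ 68.3317); B is behind A.

68400/1001 frames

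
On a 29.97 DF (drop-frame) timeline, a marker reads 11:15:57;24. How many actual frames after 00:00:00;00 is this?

Complete 10-minute blocks: 67, each 17982 frames → 1204794.
Remaining 5 whole minutes in the current block: 1800 + 4 × 1798 = 8992 frames.
Within the current minute: 57 × 30 + 24 − 2 = 1732 (labels ;00/;01 skipped at this minute). Total = 1204794 + 8992 + 1732 = 1215518.

1215518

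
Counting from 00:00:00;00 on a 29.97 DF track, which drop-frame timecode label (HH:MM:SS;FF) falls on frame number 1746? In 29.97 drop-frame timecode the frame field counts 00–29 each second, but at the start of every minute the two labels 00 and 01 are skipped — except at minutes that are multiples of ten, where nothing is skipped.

00:00:58;06

Ten DF minutes hold 17982 frames, so frame 1746 lies in block 0 (frames 0–17981) with 1746 frames into that block.
The block's first minute is 1800 frames and the rest 1798 each; 1746 frames reaches minute 0, so 0 × 18 + 0 × 2 = 0 labels have been skipped so far.
Adding those back, label number 1746 + 0 = 1746 at 30 labels/s is 58 s + 6 f = 0 h 0 min 58 s frame 6, i.e. 00:00:58;06.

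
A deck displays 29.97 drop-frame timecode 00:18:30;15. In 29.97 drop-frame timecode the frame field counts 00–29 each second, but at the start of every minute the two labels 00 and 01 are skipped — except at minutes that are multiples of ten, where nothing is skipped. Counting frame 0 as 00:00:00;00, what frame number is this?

As if non-drop at 30 labels/s: (0 × 3600 + 18 × 60 + 30) × 30 + 15 = 33315.
Minute boundaries passed: 18; those not divisible by 10: 18 − 1 = 17; dropped labels = 2 × 17 = 34.
Actual frame index = 33315 − 34 = 33281.

33281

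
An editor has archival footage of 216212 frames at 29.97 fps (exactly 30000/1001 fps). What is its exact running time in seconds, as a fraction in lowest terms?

Running time = 216212 ÷ (30000/1001) = 216212 × 1001/30000 = 54107053/7500 s.

54107053/7500 seconds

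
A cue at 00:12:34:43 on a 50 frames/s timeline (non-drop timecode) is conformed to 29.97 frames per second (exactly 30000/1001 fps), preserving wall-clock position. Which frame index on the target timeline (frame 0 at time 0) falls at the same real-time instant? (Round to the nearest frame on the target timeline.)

Source frame index: (0×3600 + 12×60 + 34) × 50 + 43 = 37743.
Real time: 37743 / (50) = 37743/50 s.
Target frame: (37743/50) × (30000/1001) = 22645800/1001 ≈ 22623.177 → 22623.

frame 22623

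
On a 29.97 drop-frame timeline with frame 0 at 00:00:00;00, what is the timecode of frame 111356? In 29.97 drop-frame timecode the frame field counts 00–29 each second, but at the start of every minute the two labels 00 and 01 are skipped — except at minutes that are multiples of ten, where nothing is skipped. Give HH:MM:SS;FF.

01:01:55;16

Ten DF minutes hold 17982 frames, so frame 111356 lies in block 6 (frames 107892–125873) with 3464 frames into that block.
The block's first minute is 1800 frames and the rest 1798 each; 3464 frames reaches minute 1, so 6 × 18 + 1 × 2 = 110 labels have been skipped so far.
Adding those back, label number 111356 + 110 = 111466 at 30 labels/s is 3715 s + 16 f = 1 h 1 min 55 s frame 16, i.e. 01:01:55;16.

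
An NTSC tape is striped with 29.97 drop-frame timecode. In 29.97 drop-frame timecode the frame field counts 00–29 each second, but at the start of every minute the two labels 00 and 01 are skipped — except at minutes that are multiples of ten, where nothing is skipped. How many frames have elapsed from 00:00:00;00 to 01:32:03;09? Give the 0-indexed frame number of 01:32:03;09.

165533

As if non-drop at 30 labels/s: (1 × 3600 + 32 × 60 + 3) × 30 + 9 = 165699.
Minute boundaries passed: 92; those not divisible by 10: 92 − 9 = 83; dropped labels = 2 × 83 = 166.
Actual frame index = 165699 − 166 = 165533.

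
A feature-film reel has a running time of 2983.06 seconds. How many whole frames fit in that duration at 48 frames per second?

143186 frames

Frames = 2983.06 × 48 = 3579672/25 ≈ 143186.8800.
Complete frames: 143186.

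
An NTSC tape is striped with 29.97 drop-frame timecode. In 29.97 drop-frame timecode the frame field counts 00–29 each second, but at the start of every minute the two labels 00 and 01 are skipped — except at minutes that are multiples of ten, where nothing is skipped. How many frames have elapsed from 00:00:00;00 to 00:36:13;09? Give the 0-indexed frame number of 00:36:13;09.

65133

Complete 10-minute blocks: 3, each 17982 frames → 53946.
Remaining 6 whole minutes in the current block: 1800 + 5 × 1798 = 10790 frames.
Within the current minute: 13 × 30 + 9 − 2 = 397 (labels ;00/;01 skipped at this minute). Total = 53946 + 10790 + 397 = 65133.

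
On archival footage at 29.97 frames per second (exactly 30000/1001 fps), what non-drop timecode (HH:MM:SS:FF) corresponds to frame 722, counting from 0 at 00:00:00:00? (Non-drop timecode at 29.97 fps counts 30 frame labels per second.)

00:00:24:02

722 ÷ 30 = 24 full seconds, remainder 2 frames.
24 s = 0 h 0 min 24 s.
Timecode: 00:00:24:02.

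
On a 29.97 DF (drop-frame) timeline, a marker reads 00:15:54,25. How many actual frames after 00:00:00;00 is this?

28617

Complete 10-minute blocks: 1, each 17982 frames → 17982.
Remaining 5 whole minutes in the current block: 1800 + 4 × 1798 = 8992 frames.
Within the current minute: 54 × 30 + 25 − 2 = 1643 (labels ;00/;01 skipped at this minute). Total = 17982 + 8992 + 1643 = 28617.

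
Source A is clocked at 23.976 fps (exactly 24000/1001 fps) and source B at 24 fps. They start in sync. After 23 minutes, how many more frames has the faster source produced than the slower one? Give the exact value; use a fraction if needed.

33120/1001 frames

23 min = 1380 s.
A emits 24000/1001 × 1380 = 33120000/1001 frames; B emits 24 × 1380 = 33120.
Difference = 33120/1001 frames (≈ 33.0869); B is ahead of A.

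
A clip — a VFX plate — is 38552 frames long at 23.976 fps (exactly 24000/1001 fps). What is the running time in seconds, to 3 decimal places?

1607.940 seconds

Running time = 38552 × 1001/24000 = 4823819/3000 s ≈ 1607.940 s.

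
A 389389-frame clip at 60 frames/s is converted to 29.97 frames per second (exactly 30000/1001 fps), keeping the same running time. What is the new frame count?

194500 frames

Target frames = source frames × (target rate / source rate) = 389389 × (30000/1001)/(60) = 389389 × 500/1001 = 194500.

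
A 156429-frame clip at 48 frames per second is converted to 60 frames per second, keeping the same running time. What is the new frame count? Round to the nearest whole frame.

Frames at target rate = 156429 × (60) / (48) = 782145/4 ≈ 195536.250.
Nearest whole frame: 195536.

195536 frames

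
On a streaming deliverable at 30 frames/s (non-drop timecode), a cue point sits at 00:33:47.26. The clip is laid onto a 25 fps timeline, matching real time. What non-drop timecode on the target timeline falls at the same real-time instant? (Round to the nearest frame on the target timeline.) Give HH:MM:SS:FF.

Source frame index: (0×3600 + 33×60 + 47) × 30 + 26 = 60836.
Real time: 60836 / (30) = 30418/15 s.
Target frame: (30418/15) × (25) = 152090/3 ≈ 50696.667 → 50697.
At 25 labels/s: frame 50697 → 00:33:47:22.

00:33:47:22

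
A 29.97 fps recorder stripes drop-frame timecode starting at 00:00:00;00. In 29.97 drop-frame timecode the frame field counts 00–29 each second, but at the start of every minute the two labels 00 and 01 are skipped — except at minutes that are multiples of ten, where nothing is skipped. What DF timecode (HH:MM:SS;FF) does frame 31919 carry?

00:17:45;01

Ten DF minutes hold 17982 frames, so frame 31919 lies in block 1 (frames 17982–35963) with 13937 frames into that block.
The block's first minute is 1800 frames and the rest 1798 each; 13937 frames reaches minute 7, so 1 × 18 + 7 × 2 = 32 labels have been skipped so far.
Adding those back, label number 31919 + 32 = 31951 at 30 labels/s is 1065 s + 1 f = 0 h 17 min 45 s frame 1, i.e. 00:17:45;01.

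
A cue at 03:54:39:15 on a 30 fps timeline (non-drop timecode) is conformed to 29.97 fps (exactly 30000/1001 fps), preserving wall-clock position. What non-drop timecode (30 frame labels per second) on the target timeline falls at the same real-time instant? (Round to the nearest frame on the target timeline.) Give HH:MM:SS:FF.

03:54:25:13

Source frame index: (3×3600 + 54×60 + 39) × 30 + 15 = 422385.
Real time: 422385 / (30) = 28159/2 s.
Target frame: (28159/2) × (30000/1001) = 422385000/1001 ≈ 421963.037 → 421963.
At 30 labels/s: frame 421963 → 03:54:25:13.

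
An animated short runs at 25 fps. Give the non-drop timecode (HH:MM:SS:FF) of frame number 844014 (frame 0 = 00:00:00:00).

09:22:40:14

844014 ÷ 25 = 33760 full seconds, remainder 14 frames.
33760 s = 9 h 22 min 40 s.
Timecode: 09:22:40:14.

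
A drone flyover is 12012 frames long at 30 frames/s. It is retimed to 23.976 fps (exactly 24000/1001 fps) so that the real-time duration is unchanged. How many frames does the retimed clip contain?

Target frames = source frames × (target rate / source rate) = 12012 × (24000/1001)/(30) = 12012 × 800/1001 = 9600.

9600 frames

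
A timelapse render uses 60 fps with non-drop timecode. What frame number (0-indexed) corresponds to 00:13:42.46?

Total seconds to the label: (0 × 3600 + 13 × 60 + 42) = 822.
Frame index = 822 × 60 + 46 = 49366.

frame 49366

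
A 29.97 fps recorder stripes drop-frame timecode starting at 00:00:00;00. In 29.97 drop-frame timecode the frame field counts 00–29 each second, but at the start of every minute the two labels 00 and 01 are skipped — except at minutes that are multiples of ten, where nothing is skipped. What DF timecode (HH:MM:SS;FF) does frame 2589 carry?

00:01:26;11

Ten DF minutes hold 17982 frames, so frame 2589 lies in block 0 (frames 0–17981) with 2589 frames into that block.
The block's first minute is 1800 frames and the rest 1798 each; 2589 frames reaches minute 1, so 0 × 18 + 1 × 2 = 2 labels have been skipped so far.
Adding those back, label number 2589 + 2 = 2591 at 30 labels/s is 86 s + 11 f = 0 h 1 min 26 s frame 11, i.e. 00:01:26;11.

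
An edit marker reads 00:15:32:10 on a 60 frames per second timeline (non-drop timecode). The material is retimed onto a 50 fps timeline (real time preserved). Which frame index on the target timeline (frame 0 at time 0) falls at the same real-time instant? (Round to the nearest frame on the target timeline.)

Source frame index: (0×3600 + 15×60 + 32) × 60 + 10 = 55930.
Real time: 55930 / (60) = 5593/6 s.
Target frame: (5593/6) × (50) = 139825/3 ≈ 46608.333 → 46608.

frame 46608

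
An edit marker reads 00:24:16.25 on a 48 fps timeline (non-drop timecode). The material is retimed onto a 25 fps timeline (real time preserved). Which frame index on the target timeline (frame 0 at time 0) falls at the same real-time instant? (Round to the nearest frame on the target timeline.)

Source frame index: (0×3600 + 24×60 + 16) × 48 + 25 = 69913.
Real time: 69913 / (48) = 69913/48 s.
Target frame: (69913/48) × (25) = 1747825/48 ≈ 36413.021 → 36413.

frame 36413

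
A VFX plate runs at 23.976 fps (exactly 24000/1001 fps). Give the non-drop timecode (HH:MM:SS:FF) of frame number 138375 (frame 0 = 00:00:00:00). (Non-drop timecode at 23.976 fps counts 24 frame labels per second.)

138375 ÷ 24 = 5765 full seconds, remainder 15 frames.
5765 s = 1 h 36 min 5 s.
Timecode: 01:36:05:15.

01:36:05:15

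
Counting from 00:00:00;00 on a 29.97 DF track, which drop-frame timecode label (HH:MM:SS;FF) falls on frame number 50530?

00:28:06;02

Ten DF minutes hold 17982 frames, so frame 50530 lies in block 2 (frames 35964–53945) with 14566 frames into that block.
The block's first minute is 1800 frames and the rest 1798 each; 14566 frames reaches minute 8, so 2 × 18 + 8 × 2 = 52 labels have been skipped so far.
Adding those back, label number 50530 + 52 = 50582 at 30 labels/s is 1686 s + 2 f = 0 h 28 min 6 s frame 2, i.e. 00:28:06;02.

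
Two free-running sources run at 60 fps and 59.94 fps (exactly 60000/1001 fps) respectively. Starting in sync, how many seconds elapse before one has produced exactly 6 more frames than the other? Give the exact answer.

The gap grows by |60000/1001 − 60| = 60/1001 frames per second.
Time for a 6-frame gap: 6 ÷ (60/1001) = 100.1 s.

100.1 seconds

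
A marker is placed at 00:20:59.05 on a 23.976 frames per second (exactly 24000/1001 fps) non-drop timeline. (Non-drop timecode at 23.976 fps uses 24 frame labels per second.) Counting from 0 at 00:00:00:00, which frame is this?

frame 30221

Total seconds to the label: (0 × 3600 + 20 × 60 + 59) = 1259.
Frame index = 1259 × 24 + 5 = 30221.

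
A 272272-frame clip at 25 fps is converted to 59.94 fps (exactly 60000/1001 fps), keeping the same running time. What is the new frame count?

Target frames = source frames × (target rate / source rate) = 272272 × (60000/1001)/(25) = 272272 × 2400/1001 = 652800.

652800 frames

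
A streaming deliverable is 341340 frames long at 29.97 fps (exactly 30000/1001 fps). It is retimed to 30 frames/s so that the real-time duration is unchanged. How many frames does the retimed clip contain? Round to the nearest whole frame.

341681 frames

Frames at target rate = 341340 × (30) / (30000/1001) = 17084067/50 ≈ 341681.340.
Nearest whole frame: 341681.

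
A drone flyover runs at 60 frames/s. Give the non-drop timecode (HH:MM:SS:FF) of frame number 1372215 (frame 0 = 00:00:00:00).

06:21:10:15

1372215 ÷ 60 = 22870 full seconds, remainder 15 frames.
22870 s = 6 h 21 min 10 s.
Timecode: 06:21:10:15.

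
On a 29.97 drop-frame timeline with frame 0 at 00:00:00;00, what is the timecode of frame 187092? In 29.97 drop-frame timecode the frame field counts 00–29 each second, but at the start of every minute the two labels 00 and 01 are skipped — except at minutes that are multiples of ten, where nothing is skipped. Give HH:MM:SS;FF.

Each 10-minute DF block holds 10 × 60 × 30 − 9 × 2 = 17982 frames. 187092 ÷ 17982 → 10 full blocks, remainder 7272.
Within the partial block the first minute is 1800 frames and each further minute 1798, so 4 further minute boundaries passed. Total skipped labels = 18 × 10 + 2 × 4 = 188.
Non-drop label index = 187092 + 188 = 187280; at 30 labels/s that is 01:44:02:20, i.e. DF 01:44:02;20.

01:44:02;20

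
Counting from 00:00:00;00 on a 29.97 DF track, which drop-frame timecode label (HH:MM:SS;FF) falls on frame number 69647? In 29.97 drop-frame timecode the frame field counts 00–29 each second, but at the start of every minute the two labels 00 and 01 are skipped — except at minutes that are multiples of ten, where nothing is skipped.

Ten DF minutes hold 17982 frames, so frame 69647 lies in block 3 (frames 53946–71927) with 15701 frames into that block.
The block's first minute is 1800 frames and the rest 1798 each; 15701 frames reaches minute 8, so 3 × 18 + 8 × 2 = 70 labels have been skipped so far.
Adding those back, label number 69647 + 70 = 69717 at 30 labels/s is 2323 s + 27 f = 0 h 38 min 43 s frame 27, i.e. 00:38:43;27.

00:38:43;27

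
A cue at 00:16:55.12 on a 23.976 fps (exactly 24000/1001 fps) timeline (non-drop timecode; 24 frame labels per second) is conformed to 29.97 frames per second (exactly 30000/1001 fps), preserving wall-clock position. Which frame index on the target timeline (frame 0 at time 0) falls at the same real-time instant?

frame 30465

Source frame index: (0×3600 + 16×60 + 55) × 24 + 12 = 24372.
Real time: 24372 / (24000/1001) = 2033031/2000 s.
Target frame: (2033031/2000) × (30000/1001) = 30465.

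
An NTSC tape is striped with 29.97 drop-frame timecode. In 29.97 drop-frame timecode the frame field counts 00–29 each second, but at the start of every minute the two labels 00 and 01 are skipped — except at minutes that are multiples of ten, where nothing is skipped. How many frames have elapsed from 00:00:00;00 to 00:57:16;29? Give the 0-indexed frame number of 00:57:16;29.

103005

Complete 10-minute blocks: 5, each 17982 frames → 89910.
Remaining 7 whole minutes in the current block: 1800 + 6 × 1798 = 12588 frames.
Within the current minute: 16 × 30 + 29 − 2 = 507 (labels ;00/;01 skipped at this minute). Total = 89910 + 12588 + 507 = 103005.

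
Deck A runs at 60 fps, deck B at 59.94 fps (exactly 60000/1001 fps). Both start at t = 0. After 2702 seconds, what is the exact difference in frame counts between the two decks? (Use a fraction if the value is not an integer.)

23160/143 frames

A emits 60 × 2702 = 162120 frames; B emits 60000/1001 × 2702 = 23160000/143.
Difference = 23160/143 frames (≈ 161.9580); B is behind A.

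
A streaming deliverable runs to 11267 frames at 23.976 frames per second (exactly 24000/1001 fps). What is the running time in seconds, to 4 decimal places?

Running time = 11267 × 1001/24000 = 11278267/24000 s ≈ 469.9278 s.

469.9278 seconds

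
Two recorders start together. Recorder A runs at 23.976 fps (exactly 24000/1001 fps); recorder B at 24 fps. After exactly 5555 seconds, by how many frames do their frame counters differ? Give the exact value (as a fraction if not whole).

12120/91 frames

A emits 24000/1001 × 5555 = 12120000/91 frames; B emits 24 × 5555 = 133320.
Difference = 12120/91 frames (≈ 133.1868); B is ahead of A.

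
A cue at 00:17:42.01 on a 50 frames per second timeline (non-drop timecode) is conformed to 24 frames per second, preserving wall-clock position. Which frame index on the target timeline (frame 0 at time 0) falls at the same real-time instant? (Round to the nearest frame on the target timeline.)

frame 25488

Source frame index: (0×3600 + 17×60 + 42) × 50 + 1 = 53101.
Real time: 53101 / (50) = 53101/50 s.
Target frame: (53101/50) × (24) = 637212/25 ≈ 25488.480 → 25488.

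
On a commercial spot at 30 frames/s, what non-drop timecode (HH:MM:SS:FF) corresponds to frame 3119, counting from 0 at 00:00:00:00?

00:01:43:29

3119 ÷ 30 = 103 full seconds, remainder 29 frames.
103 s = 0 h 1 min 43 s.
Timecode: 00:01:43:29.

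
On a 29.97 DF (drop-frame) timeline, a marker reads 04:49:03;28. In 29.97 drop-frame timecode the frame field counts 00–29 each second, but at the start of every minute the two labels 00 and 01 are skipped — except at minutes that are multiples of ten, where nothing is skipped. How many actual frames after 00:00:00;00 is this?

Complete 10-minute blocks: 28, each 17982 frames → 503496.
Remaining 9 whole minutes in the current block: 1800 + 8 × 1798 = 16184 frames.
Within the current minute: 3 × 30 + 28 − 2 = 116 (labels ;00/;01 skipped at this minute). Total = 503496 + 16184 + 116 = 519796.

519796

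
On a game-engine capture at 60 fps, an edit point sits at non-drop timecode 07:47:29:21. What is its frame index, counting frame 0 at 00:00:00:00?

1682961

Total seconds to the label: (7 × 3600 + 47 × 60 + 29) = 28049.
Frame index = 28049 × 60 + 21 = 1682961.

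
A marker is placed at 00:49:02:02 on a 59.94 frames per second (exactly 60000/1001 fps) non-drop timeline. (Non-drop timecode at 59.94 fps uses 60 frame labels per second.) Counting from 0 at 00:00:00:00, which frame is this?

176522

Total seconds to the label: (0 × 3600 + 49 × 60 + 2) = 2942.
Frame index = 2942 × 60 + 2 = 176522.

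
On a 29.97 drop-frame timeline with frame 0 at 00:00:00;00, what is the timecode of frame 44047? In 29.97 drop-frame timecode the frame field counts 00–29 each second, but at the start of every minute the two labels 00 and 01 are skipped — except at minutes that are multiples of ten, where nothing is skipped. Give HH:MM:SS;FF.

Each 10-minute DF block holds 10 × 60 × 30 − 9 × 2 = 17982 frames. 44047 ÷ 17982 → 2 full blocks, remainder 8083.
Within the partial block the first minute is 1800 frames and each further minute 1798, so 4 further minute boundaries passed. Total skipped labels = 18 × 2 + 2 × 4 = 44.
Non-drop label index = 44047 + 44 = 44091; at 30 labels/s that is 00:24:29:21, i.e. DF 00:24:29;21.

00:24:29;21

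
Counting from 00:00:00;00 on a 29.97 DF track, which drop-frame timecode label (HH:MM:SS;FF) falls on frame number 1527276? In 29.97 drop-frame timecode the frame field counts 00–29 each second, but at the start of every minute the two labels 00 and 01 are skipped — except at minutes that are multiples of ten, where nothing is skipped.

14:09:20;06

Each 10-minute DF block holds 10 × 60 × 30 − 9 × 2 = 17982 frames. 1527276 ÷ 17982 → 84 full blocks, remainder 16788.
Within the partial block the first minute is 1800 frames and each further minute 1798, so 9 further minute boundaries passed. Total skipped labels = 18 × 84 + 2 × 9 = 1530.
Non-drop label index = 1527276 + 1530 = 1528806; at 30 labels/s that is 14:09:20:06, i.e. DF 14:09:20;06.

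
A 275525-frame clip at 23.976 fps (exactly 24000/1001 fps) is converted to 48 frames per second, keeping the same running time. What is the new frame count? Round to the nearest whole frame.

551601 frames

Frames at target rate = 275525 × (48) / (24000/1001) = 11032021/20 ≈ 551601.050.
Nearest whole frame: 551601.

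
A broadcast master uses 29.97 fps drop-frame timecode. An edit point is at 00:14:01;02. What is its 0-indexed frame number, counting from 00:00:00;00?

Complete 10-minute blocks: 1, each 17982 frames → 17982.
Remaining 4 whole minutes in the current block: 1800 + 3 × 1798 = 7194 frames.
Within the current minute: 1 × 30 + 2 − 2 = 30 (labels ;00/;01 skipped at this minute). Total = 17982 + 7194 + 30 = 25206.

25206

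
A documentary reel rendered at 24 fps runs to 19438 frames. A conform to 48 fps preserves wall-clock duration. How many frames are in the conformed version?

38876 frames

Frames at target rate = 19438 × (48) / (24) = 38876.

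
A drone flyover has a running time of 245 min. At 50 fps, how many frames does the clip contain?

735000 frames

245 min = 14700 s.
Frames = 14700 × 50 = 735000.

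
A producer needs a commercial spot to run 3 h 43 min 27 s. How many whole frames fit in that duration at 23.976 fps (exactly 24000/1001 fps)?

321446 frames

3 h 43 min 27 s = 13407 s.
Frames = 13407 × 24000/1001 = 321768000/1001 ≈ 321446.5534.
Complete frames: 321446.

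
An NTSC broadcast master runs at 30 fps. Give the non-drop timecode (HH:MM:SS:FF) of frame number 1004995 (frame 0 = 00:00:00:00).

09:18:19:25

1004995 ÷ 30 = 33499 full seconds, remainder 25 frames.
33499 s = 9 h 18 min 19 s.
Timecode: 09:18:19:25.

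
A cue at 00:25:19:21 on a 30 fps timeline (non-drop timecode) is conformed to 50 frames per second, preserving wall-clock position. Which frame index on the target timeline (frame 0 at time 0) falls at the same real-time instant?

Source frame index: (0×3600 + 25×60 + 19) × 30 + 21 = 45591.
Real time: 45591 / (30) = 15197/10 s.
Target frame: (15197/10) × (50) = 75985.

frame 75985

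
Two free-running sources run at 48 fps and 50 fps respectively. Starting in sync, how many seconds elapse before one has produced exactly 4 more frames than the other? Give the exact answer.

2 seconds

The gap grows by |50 − 48| = 2 frames per second.
Time for a 4-frame gap: 4 ÷ (2) = 2 s.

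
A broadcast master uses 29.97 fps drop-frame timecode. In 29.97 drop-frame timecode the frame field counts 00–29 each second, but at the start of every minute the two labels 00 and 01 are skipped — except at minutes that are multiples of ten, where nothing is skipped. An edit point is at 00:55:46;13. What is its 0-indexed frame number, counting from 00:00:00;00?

As if non-drop at 30 labels/s: (0 × 3600 + 55 × 60 + 46) × 30 + 13 = 100393.
Minute boundaries passed: 55; those not divisible by 10: 55 − 5 = 50; dropped labels = 2 × 50 = 100.
Actual frame index = 100393 − 100 = 100293.

100293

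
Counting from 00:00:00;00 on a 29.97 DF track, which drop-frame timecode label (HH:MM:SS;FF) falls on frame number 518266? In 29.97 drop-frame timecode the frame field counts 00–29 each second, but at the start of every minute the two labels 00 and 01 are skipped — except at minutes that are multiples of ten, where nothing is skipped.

04:48:12;26

Ten DF minutes hold 17982 frames, so frame 518266 lies in block 28 (frames 503496–521477) with 14770 frames into that block.
The block's first minute is 1800 frames and the rest 1798 each; 14770 frames reaches minute 8, so 28 × 18 + 8 × 2 = 520 labels have been skipped so far.
Adding those back, label number 518266 + 520 = 518786 at 30 labels/s is 17292 s + 26 f = 4 h 48 min 12 s frame 26, i.e. 04:48:12;26.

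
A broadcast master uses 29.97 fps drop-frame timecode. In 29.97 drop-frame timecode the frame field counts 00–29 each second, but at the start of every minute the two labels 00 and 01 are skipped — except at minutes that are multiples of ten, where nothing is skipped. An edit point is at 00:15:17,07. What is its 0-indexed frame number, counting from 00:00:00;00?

As if non-drop at 30 labels/s: (0 × 3600 + 15 × 60 + 17) × 30 + 7 = 27517.
Minute boundaries passed: 15; those not divisible by 10: 15 − 1 = 14; dropped labels = 2 × 14 = 28.
Actual frame index = 27517 − 28 = 27489.

27489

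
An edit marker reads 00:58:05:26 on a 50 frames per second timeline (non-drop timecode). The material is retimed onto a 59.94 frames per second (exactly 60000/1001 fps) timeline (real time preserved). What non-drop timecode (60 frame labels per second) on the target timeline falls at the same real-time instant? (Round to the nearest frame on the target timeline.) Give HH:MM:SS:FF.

00:58:02:02

Source frame index: (0×3600 + 58×60 + 5) × 50 + 26 = 174276.
Real time: 174276 / (50) = 87138/25 s.
Target frame: (87138/25) × (60000/1001) = 209131200/1001 ≈ 208922.278 → 208922.
At 60 labels/s: frame 208922 → 00:58:02:02.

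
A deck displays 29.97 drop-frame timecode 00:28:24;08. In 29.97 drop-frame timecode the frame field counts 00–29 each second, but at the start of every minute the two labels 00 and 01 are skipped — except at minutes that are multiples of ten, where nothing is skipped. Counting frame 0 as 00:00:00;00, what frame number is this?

51076

As if non-drop at 30 labels/s: (0 × 3600 + 28 × 60 + 24) × 30 + 8 = 51128.
Minute boundaries passed: 28; those not divisible by 10: 28 − 2 = 26; dropped labels = 2 × 26 = 52.
Actual frame index = 51128 − 52 = 51076.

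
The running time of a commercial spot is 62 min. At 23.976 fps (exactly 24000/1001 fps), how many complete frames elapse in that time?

89190 frames

62 min = 3720 s.
Frames = 3720 × 24000/1001 = 89280000/1001 ≈ 89190.8092.
Complete frames: 89190.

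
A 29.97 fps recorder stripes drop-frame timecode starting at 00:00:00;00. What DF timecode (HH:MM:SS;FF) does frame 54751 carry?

Ten DF minutes hold 17982 frames, so frame 54751 lies in block 3 (frames 53946–71927) with 805 frames into that block.
The block's first minute is 1800 frames and the rest 1798 each; 805 frames reaches minute 0, so 3 × 18 + 0 × 2 = 54 labels have been skipped so far.
Adding those back, label number 54751 + 54 = 54805 at 30 labels/s is 1826 s + 25 f = 0 h 30 min 26 s frame 25, i.e. 00:30:26;25.

00:30:26;25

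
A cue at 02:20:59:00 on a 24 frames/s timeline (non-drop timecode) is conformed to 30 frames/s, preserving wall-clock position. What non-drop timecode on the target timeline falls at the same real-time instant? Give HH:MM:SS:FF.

Source frame index: (2×3600 + 20×60 + 59) × 24 + 0 = 203016.
Real time: 203016 / (24) = 8459 s.
Target frame: (8459) × (30) = 253770.
At 30 labels/s: frame 253770 → 02:20:59:00.

02:20:59:00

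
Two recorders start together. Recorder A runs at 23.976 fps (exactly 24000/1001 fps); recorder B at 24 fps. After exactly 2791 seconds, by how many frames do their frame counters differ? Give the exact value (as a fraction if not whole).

66984/1001 frames

A emits 24000/1001 × 2791 = 66984000/1001 frames; B emits 24 × 2791 = 66984.
Difference = 66984/1001 frames (≈ 66.9171); B is ahead of A.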